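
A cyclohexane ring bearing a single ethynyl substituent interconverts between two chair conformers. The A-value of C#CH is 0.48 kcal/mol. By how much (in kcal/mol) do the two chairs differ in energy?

A monosubstituted cyclohexane has one chair with the ethynyl group axial (E = A = 0.48 kcal/mol) and one with it equatorial (E = 0).
ΔE = 0.48 − 0 = 0.48 kcal/mol.

0.48 kcal/mol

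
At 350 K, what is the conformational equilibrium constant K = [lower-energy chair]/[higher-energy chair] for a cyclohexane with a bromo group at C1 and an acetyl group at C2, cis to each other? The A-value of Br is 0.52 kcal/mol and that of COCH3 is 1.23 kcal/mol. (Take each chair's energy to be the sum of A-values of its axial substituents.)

C1 and C2 have opposite parity, so for the cis isomer the two substituents are one axial and one equatorial in each chair.
Chair I (bromo axial, acetyl equatorial): E = 0.52 kcal/mol; chair II (bromo equatorial, acetyl axial): E = 1.23 kcal/mol.
ΔG = 0.71 kcal/mol between the two chairs.
K = exp(ΔG/RT) with R = 1.987×10⁻³ kcal mol⁻¹ K⁻¹ and T = 350 K gives K ≈ 2.78.

K ≈ 2.78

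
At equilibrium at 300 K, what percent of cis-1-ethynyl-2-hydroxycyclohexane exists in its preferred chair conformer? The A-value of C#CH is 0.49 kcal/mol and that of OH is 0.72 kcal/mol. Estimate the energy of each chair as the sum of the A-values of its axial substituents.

59.5%

C1 and C2 have opposite parity, so for the cis isomer the two substituents are one axial and one equatorial in each chair.
Chair I (ethynyl axial, hydroxyl equatorial): E = 0.49 kcal/mol; chair II (ethynyl equatorial, hydroxyl axial): E = 0.72 kcal/mol.
ΔG = 0.23 kcal/mol between the two chairs.
K = exp(ΔG/RT) with R = 1.987×10⁻³ kcal mol⁻¹ K⁻¹ and T = 300 K gives K ≈ 1.47.
Fraction in the lower-energy chair = K/(K+1) = 59.5%.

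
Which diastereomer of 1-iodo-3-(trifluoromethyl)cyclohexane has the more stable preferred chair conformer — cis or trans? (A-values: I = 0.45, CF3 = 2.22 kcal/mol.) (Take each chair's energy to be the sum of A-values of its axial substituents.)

At 1,3 positions (parity same): cis → (e,e or a,a); trans → (a,e or e,a).
Best chair for cis: E = 0.00 kcal/mol; best chair for trans: E = 0.45 kcal/mol.
The cis isomer is lower by 0.45 kcal/mol.

cis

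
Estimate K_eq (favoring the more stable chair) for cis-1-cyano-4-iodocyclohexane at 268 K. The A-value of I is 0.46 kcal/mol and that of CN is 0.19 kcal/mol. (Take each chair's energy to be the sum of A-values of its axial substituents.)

K ≈ 1.66

C1 and C4 have opposite parity, so for the cis isomer the two substituents are one axial and one equatorial in each chair.
Chair I (iodo axial, cyano equatorial): E = 0.46 kcal/mol; chair II (iodo equatorial, cyano axial): E = 0.19 kcal/mol.
ΔG = 0.27 kcal/mol between the two chairs.
K = exp(ΔG/RT) with R = 1.987×10⁻³ kcal mol⁻¹ K⁻¹ and T = 268 K gives K ≈ 1.66.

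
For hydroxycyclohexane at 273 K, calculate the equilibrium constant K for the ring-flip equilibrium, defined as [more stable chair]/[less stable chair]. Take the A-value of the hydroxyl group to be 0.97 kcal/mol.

One chair has the hydroxyl group axial (E = 0.97 kcal/mol) and the other has it equatorial (E = 0).
ΔG = 0.97 kcal/mol between the two chairs.
K = exp(ΔG/RT) with R = 1.987×10⁻³ kcal mol⁻¹ K⁻¹ and T = 273 K gives K ≈ 5.98.

K ≈ 5.98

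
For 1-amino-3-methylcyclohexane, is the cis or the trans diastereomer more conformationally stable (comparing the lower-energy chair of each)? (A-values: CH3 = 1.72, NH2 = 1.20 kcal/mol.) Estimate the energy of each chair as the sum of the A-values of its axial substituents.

cis

At 1,3 positions (parity same): cis → (e,e or a,a); trans → (a,e or e,a).
Best chair for cis: E = 0.00 kcal/mol; best chair for trans: E = 1.20 kcal/mol.
The cis isomer is lower by 1.20 kcal/mol.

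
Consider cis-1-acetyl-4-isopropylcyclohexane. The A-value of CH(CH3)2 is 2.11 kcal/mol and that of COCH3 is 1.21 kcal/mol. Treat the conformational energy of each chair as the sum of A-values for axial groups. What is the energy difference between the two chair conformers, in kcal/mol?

0.90 kcal/mol

C1 and C4 have opposite parity, so for the cis isomer the two substituents are one axial and one equatorial in each chair.
Chair I (isopropyl axial, acetyl equatorial): E = 2.11 kcal/mol.
Chair II (isopropyl equatorial, acetyl axial): E = 1.21 kcal/mol.
ΔE = 2.11 − 1.21 = 0.90 kcal/mol; chair II is more stable.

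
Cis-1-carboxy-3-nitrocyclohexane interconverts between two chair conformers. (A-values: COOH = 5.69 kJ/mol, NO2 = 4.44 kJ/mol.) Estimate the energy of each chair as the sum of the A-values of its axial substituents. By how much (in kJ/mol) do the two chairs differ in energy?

C1 and C3 have the same parity, so for the cis isomer the two substituents are e,e in one chair and a,a in the other.
Chair I (carboxyl axial, nitro axial): E = 10.13 kJ/mol.
Chair II (carboxyl equatorial, nitro equatorial): E = 0.00 kJ/mol.
ΔE = 10.13 − 0.00 = 10.13 kJ/mol; chair II is more stable.

10.13 kJ/mol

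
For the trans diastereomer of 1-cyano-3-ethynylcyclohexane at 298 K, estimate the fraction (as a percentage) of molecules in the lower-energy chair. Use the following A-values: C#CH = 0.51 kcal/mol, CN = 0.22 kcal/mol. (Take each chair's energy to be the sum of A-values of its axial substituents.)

62.0%

C1 and C3 have the same parity, so for the trans isomer the two substituents are one axial and one equatorial in each chair.
Chair I (ethynyl axial, cyano equatorial): E = 0.51 kcal/mol; chair II (ethynyl equatorial, cyano axial): E = 0.22 kcal/mol.
ΔG = 0.29 kcal/mol between the two chairs.
K = exp(ΔG/RT) with R = 1.987×10⁻³ kcal mol⁻¹ K⁻¹ and T = 298 K gives K ≈ 1.63.
Fraction in the lower-energy chair = K/(K+1) = 62.0%.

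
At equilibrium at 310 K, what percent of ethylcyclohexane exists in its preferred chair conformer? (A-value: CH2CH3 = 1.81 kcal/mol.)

One chair has the ethyl group axial (E = 1.81 kcal/mol) and the other has it equatorial (E = 0).
ΔG = 1.81 kcal/mol between the two chairs.
K = exp(ΔG/RT) with R = 1.987×10⁻³ kcal mol⁻¹ K⁻¹ and T = 310 K gives K ≈ 18.9.
Fraction in the lower-energy chair = K/(K+1) = 95.0%.

95.0%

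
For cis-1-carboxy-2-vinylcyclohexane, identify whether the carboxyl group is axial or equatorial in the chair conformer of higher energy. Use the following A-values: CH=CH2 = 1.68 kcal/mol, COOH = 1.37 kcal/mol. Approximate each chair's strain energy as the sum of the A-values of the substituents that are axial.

C1 and C2 have opposite parity, so for the cis isomer the two substituents are one axial and one equatorial in each chair.
Chair I (vinyl axial, carboxyl equatorial): E = 1.68 kcal/mol.
Chair II (vinyl equatorial, carboxyl axial): E = 1.37 kcal/mol.
Chair I is the less stable (higher-energy) conformer, and in that chair the carboxyl group is equatorial.

equatorial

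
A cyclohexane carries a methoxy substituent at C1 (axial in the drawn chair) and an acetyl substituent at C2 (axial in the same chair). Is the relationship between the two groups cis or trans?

trans

C1 and C2 have opposite parity, so their axial bonds point in opposite directions.
With opposite-parity carbons, two substituents on the same face are one axial and one equatorial; opposite faces give both axial or both equatorial.
Here the groups are axial/axial → opposite face → trans.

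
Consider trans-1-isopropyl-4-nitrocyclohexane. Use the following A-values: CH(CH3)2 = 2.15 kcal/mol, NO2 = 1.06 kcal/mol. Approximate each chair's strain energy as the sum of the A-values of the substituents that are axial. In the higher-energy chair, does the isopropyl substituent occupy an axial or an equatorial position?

C1 and C4 have opposite parity, so for the trans isomer the two substituents are e,e in one chair and a,a in the other.
Chair I (isopropyl axial, nitro axial): E = 3.21 kcal/mol.
Chair II (isopropyl equatorial, nitro equatorial): E = 0.00 kcal/mol.
Chair I is the less stable (higher-energy) conformer, and in that chair the isopropyl group is axial.

axial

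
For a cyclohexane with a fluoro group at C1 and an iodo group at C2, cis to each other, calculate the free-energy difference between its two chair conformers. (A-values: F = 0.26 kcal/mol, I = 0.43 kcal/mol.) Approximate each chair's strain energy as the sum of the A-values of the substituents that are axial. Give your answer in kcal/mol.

C1 and C2 have opposite parity, so for the cis isomer the two substituents are one axial and one equatorial in each chair.
Chair I (fluoro axial, iodo equatorial): E = 0.26 kcal/mol.
Chair II (fluoro equatorial, iodo axial): E = 0.43 kcal/mol.
ΔE = 0.43 − 0.26 = 0.17 kcal/mol; chair I is more stable.

0.17 kcal/mol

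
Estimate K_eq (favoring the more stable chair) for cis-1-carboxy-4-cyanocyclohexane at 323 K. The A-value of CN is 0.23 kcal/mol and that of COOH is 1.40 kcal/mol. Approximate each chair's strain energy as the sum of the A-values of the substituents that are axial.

C1 and C4 have opposite parity, so for the cis isomer the two substituents are one axial and one equatorial in each chair.
Chair I (cyano axial, carboxyl equatorial): E = 0.23 kcal/mol; chair II (cyano equatorial, carboxyl axial): E = 1.40 kcal/mol.
ΔG = 1.17 kcal/mol between the two chairs.
K = exp(ΔG/RT) with R = 1.987×10⁻³ kcal mol⁻¹ K⁻¹ and T = 323 K gives K ≈ 6.19.

K ≈ 6.19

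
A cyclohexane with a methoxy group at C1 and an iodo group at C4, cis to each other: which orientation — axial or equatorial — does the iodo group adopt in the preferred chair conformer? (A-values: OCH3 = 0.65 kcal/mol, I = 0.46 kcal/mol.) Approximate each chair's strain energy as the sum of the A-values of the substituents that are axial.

axial

C1 and C4 have opposite parity, so for the cis isomer the two substituents are one axial and one equatorial in each chair.
Chair I (methoxy axial, iodo equatorial): E = 0.65 kcal/mol.
Chair II (methoxy equatorial, iodo axial): E = 0.46 kcal/mol.
Chair II is the more stable (lower-energy) conformer, and in that chair the iodo group is axial.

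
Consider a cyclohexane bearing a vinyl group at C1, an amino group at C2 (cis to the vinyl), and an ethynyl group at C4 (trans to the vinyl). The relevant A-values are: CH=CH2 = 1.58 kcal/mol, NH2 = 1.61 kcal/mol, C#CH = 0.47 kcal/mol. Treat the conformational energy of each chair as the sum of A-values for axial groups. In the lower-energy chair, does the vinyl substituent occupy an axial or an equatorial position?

equatorial

Chair I (vinyl axial, amino equatorial, ethynyl axial): E = 2.05 kcal/mol.
Chair II (vinyl equatorial, amino axial, ethynyl equatorial): E = 1.61 kcal/mol.
Chair II is the more stable (lower-energy) conformer, and in that chair the vinyl group is equatorial.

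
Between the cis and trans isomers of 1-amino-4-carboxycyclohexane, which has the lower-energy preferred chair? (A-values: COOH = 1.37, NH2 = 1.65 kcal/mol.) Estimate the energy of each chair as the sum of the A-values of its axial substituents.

At 1,4 positions (parity opposite): cis → (a,e or e,a); trans → (e,e or a,a).
Best chair for cis: E = 1.37 kcal/mol; best chair for trans: E = 0.00 kcal/mol.
The trans isomer is lower by 1.37 kcal/mol.

trans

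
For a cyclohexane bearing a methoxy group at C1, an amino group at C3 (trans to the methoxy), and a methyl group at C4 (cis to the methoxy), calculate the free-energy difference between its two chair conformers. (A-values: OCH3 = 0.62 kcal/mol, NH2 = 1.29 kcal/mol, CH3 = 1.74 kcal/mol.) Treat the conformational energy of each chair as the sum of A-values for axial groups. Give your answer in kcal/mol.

2.41 kcal/mol

Chair I (methoxy axial, amino equatorial, methyl equatorial): E = 0.62 kcal/mol.
Chair II (methoxy equatorial, amino axial, methyl axial): E = 3.03 kcal/mol.
ΔE = 3.03 − 0.62 = 2.41 kcal/mol; chair I is more stable.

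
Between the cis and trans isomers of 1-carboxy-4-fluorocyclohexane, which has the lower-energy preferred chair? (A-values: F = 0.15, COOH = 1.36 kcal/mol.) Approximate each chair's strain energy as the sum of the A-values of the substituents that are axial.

At 1,4 positions (parity opposite): cis → (a,e or e,a); trans → (e,e or a,a).
Best chair for cis: E = 0.15 kcal/mol; best chair for trans: E = 0.00 kcal/mol.
The trans isomer is lower by 0.15 kcal/mol.

trans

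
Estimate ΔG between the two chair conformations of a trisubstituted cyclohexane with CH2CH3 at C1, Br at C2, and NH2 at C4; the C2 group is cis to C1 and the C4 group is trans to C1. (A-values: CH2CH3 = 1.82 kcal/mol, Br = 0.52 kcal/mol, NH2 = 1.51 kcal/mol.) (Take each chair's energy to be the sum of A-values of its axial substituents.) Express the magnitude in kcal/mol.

2.81 kcal/mol

Chair I (ethyl axial, bromo equatorial, amino axial): E = 3.33 kcal/mol.
Chair II (ethyl equatorial, bromo axial, amino equatorial): E = 0.52 kcal/mol.
ΔE = 3.33 − 0.52 = 2.81 kcal/mol; chair II is more stable.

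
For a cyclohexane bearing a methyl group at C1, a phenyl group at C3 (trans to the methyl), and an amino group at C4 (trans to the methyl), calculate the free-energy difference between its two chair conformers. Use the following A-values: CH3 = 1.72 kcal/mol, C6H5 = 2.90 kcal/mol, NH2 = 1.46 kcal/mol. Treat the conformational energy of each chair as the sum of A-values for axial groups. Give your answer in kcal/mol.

Chair I (methyl axial, phenyl equatorial, amino axial): E = 3.18 kcal/mol.
Chair II (methyl equatorial, phenyl axial, amino equatorial): E = 2.90 kcal/mol.
ΔE = 3.18 − 2.90 = 0.28 kcal/mol; chair II is more stable.

0.28 kcal/mol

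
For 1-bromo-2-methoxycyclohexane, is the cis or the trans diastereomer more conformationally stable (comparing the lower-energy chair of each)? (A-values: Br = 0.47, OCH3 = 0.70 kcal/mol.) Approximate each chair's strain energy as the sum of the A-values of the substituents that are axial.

trans

At 1,2 positions (parity opposite): cis → (a,e or e,a); trans → (e,e or a,a).
Best chair for cis: E = 0.47 kcal/mol; best chair for trans: E = 0.00 kcal/mol.
The trans isomer is lower by 0.47 kcal/mol.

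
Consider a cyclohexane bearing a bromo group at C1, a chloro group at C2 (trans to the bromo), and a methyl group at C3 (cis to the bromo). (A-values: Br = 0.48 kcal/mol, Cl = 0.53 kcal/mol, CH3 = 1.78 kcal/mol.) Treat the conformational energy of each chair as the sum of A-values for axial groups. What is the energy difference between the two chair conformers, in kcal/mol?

2.79 kcal/mol

Chair I (bromo axial, chloro axial, methyl axial): E = 2.79 kcal/mol.
Chair II (bromo equatorial, chloro equatorial, methyl equatorial): E = 0.00 kcal/mol.
ΔE = 2.79 − 0.00 = 2.79 kcal/mol; chair II is more stable.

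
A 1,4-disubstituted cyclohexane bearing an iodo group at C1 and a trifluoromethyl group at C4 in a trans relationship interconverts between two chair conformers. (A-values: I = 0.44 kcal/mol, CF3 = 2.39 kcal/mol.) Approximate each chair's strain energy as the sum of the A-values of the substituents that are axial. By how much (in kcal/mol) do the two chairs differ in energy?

2.83 kcal/mol

C1 and C4 have opposite parity, so for the trans isomer the two substituents are e,e in one chair and a,a in the other.
Chair I (iodo axial, trifluoromethyl axial): E = 2.83 kcal/mol.
Chair II (iodo equatorial, trifluoromethyl equatorial): E = 0.00 kcal/mol.
ΔE = 2.83 − 0.00 = 2.83 kcal/mol; chair II is more stable.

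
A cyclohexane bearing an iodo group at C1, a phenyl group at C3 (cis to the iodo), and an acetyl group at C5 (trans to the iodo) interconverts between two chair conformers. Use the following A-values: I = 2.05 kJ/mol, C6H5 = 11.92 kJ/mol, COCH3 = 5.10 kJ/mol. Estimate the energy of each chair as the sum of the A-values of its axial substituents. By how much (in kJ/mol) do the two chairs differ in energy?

Chair I (iodo axial, phenyl axial, acetyl equatorial): E = 13.97 kJ/mol.
Chair II (iodo equatorial, phenyl equatorial, acetyl axial): E = 5.10 kJ/mol.
ΔE = 13.97 − 5.10 = 8.87 kJ/mol; chair II is more stable.

8.87 kJ/mol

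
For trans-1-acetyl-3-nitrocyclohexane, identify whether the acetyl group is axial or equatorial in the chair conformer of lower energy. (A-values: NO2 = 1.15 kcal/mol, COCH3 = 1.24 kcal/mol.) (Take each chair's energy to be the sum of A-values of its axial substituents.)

C1 and C3 have the same parity, so for the trans isomer the two substituents are one axial and one equatorial in each chair.
Chair I (nitro axial, acetyl equatorial): E = 1.15 kcal/mol.
Chair II (nitro equatorial, acetyl axial): E = 1.24 kcal/mol.
Chair I is the more stable (lower-energy) conformer, and in that chair the acetyl group is equatorial.

equatorial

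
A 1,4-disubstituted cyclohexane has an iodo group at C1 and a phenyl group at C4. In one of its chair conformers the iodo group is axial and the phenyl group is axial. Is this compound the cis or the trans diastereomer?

C1 and C4 have opposite parity, so their axial bonds point in opposite directions.
With opposite-parity carbons, two substituents on the same face are one axial and one equatorial; opposite faces give both axial or both equatorial.
Here the groups are axial/axial → opposite face → trans.

trans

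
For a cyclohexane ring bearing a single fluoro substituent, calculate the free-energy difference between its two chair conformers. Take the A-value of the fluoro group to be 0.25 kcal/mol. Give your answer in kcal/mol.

0.25 kcal/mol

A monosubstituted cyclohexane has one chair with the fluoro group axial (E = A = 0.25 kcal/mol) and one with it equatorial (E = 0).
ΔE = 0.25 − 0 = 0.25 kcal/mol.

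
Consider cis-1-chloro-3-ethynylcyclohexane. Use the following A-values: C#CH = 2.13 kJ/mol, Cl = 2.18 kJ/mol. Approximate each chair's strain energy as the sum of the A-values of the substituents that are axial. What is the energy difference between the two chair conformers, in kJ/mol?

C1 and C3 have the same parity, so for the cis isomer the two substituents are e,e in one chair and a,a in the other.
Chair I (ethynyl axial, chloro axial): E = 4.31 kJ/mol.
Chair II (ethynyl equatorial, chloro equatorial): E = 0.00 kJ/mol.
ΔE = 4.31 − 0.00 = 4.31 kJ/mol; chair II is more stable.

4.31 kJ/mol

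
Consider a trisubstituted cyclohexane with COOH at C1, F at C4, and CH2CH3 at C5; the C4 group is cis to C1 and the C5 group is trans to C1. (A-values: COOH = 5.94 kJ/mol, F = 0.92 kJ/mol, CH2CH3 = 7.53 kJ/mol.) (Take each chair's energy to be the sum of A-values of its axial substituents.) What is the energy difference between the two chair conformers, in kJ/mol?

2.51 kJ/mol

Chair I (carboxyl axial, fluoro equatorial, ethyl equatorial): E = 5.94 kJ/mol.
Chair II (carboxyl equatorial, fluoro axial, ethyl axial): E = 8.45 kJ/mol.
ΔE = 8.45 − 5.94 = 2.51 kJ/mol; chair I is more stable.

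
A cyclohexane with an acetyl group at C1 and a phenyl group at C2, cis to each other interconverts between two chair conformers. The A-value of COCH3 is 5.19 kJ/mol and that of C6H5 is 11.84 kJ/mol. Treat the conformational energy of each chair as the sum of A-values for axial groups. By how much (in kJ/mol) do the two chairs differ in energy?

6.65 kJ/mol

C1 and C2 have opposite parity, so for the cis isomer the two substituents are one axial and one equatorial in each chair.
Chair I (acetyl axial, phenyl equatorial): E = 5.19 kJ/mol.
Chair II (acetyl equatorial, phenyl axial): E = 11.84 kJ/mol.
ΔE = 11.84 − 5.19 = 6.65 kJ/mol; chair I is more stable.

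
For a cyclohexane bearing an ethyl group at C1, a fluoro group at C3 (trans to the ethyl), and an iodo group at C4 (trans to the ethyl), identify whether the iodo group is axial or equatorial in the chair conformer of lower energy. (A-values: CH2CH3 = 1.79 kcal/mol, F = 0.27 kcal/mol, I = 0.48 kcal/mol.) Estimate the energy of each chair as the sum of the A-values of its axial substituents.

Chair I (ethyl axial, fluoro equatorial, iodo axial): E = 2.27 kcal/mol.
Chair II (ethyl equatorial, fluoro axial, iodo equatorial): E = 0.27 kcal/mol.
Chair II is the more stable (lower-energy) conformer, and in that chair the iodo group is equatorial.

equatorial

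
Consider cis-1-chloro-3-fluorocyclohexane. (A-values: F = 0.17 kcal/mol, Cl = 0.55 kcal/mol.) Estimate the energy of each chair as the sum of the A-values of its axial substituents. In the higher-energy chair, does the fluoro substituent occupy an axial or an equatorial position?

C1 and C3 have the same parity, so for the cis isomer the two substituents are e,e in one chair and a,a in the other.
Chair I (fluoro axial, chloro axial): E = 0.72 kcal/mol.
Chair II (fluoro equatorial, chloro equatorial): E = 0.00 kcal/mol.
Chair I is the less stable (higher-energy) conformer, and in that chair the fluoro group is axial.

axial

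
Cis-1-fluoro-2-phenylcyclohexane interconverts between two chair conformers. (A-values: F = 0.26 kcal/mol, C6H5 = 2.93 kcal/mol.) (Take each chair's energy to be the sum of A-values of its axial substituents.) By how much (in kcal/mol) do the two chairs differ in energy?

C1 and C2 have opposite parity, so for the cis isomer the two substituents are one axial and one equatorial in each chair.
Chair I (fluoro axial, phenyl equatorial): E = 0.26 kcal/mol.
Chair II (fluoro equatorial, phenyl axial): E = 2.93 kcal/mol.
ΔE = 2.93 − 0.26 = 2.67 kcal/mol; chair I is more stable.

2.67 kcal/mol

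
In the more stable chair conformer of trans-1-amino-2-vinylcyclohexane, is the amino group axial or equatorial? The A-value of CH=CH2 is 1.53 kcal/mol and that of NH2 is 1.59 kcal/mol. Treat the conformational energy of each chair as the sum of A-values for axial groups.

C1 and C2 have opposite parity, so for the trans isomer the two substituents are e,e in one chair and a,a in the other.
Chair I (vinyl axial, amino axial): E = 3.12 kcal/mol.
Chair II (vinyl equatorial, amino equatorial): E = 0.00 kcal/mol.
Chair II is the more stable (lower-energy) conformer, and in that chair the amino group is equatorial.

equatorial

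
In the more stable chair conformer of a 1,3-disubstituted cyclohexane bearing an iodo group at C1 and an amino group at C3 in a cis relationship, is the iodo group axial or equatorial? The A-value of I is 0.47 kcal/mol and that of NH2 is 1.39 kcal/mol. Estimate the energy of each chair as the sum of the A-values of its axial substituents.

C1 and C3 have the same parity, so for the cis isomer the two substituents are e,e in one chair and a,a in the other.
Chair I (iodo axial, amino axial): E = 1.86 kcal/mol.
Chair II (iodo equatorial, amino equatorial): E = 0.00 kcal/mol.
Chair II is the more stable (lower-energy) conformer, and in that chair the iodo group is equatorial.

equatorial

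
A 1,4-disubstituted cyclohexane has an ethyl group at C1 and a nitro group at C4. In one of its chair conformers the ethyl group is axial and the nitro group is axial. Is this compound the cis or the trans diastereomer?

C1 and C4 have opposite parity, so their axial bonds point in opposite directions.
With opposite-parity carbons, two substituents on the same face are one axial and one equatorial; opposite faces give both axial or both equatorial.
Here the groups are axial/axial → opposite face → trans.

trans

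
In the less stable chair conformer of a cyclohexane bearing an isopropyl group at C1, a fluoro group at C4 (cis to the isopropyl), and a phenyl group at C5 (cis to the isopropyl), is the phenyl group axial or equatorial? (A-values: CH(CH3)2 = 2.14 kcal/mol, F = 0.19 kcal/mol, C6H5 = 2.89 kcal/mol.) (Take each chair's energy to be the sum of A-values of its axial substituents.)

Chair I (isopropyl axial, fluoro equatorial, phenyl axial): E = 5.03 kcal/mol.
Chair II (isopropyl equatorial, fluoro axial, phenyl equatorial): E = 0.19 kcal/mol.
Chair I is the less stable (higher-energy) conformer, and in that chair the phenyl group is axial.

axial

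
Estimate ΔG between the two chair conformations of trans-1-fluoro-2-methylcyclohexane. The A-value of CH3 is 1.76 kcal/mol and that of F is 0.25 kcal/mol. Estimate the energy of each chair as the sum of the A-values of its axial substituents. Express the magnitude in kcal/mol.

2.01 kcal/mol

C1 and C2 have opposite parity, so for the trans isomer the two substituents are e,e in one chair and a,a in the other.
Chair I (methyl axial, fluoro axial): E = 2.01 kcal/mol.
Chair II (methyl equatorial, fluoro equatorial): E = 0.00 kcal/mol.
ΔE = 2.01 − 0.00 = 2.01 kcal/mol; chair II is more stable.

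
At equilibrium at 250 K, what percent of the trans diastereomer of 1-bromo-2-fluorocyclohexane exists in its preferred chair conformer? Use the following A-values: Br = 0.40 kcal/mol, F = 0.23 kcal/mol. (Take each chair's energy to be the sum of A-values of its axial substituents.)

C1 and C2 have opposite parity, so for the trans isomer the two substituents are e,e in one chair and a,a in the other.
Chair I (bromo axial, fluoro axial): E = 0.63 kcal/mol; chair II (bromo equatorial, fluoro equatorial): E = 0.00 kcal/mol.
ΔG = 0.63 kcal/mol between the two chairs.
K = exp(ΔG/RT) with R = 1.987×10⁻³ kcal mol⁻¹ K⁻¹ and T = 250 K gives K ≈ 3.55.
Fraction in the lower-energy chair = K/(K+1) = 78.0%.

78.0%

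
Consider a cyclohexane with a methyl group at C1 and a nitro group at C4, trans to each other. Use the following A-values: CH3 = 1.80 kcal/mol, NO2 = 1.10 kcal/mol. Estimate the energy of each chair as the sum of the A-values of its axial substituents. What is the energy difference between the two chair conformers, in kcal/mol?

2.90 kcal/mol

C1 and C4 have opposite parity, so for the trans isomer the two substituents are e,e in one chair and a,a in the other.
Chair I (methyl axial, nitro axial): E = 2.90 kcal/mol.
Chair II (methyl equatorial, nitro equatorial): E = 0.00 kcal/mol.
ΔE = 2.90 − 0.00 = 2.90 kcal/mol; chair II is more stable.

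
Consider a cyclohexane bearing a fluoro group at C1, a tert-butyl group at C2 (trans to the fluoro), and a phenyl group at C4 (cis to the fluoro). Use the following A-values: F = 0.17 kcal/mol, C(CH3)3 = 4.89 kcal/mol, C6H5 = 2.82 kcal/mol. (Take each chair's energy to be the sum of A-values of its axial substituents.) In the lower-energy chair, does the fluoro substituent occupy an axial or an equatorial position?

Chair I (fluoro axial, tert-butyl axial, phenyl equatorial): E = 5.06 kcal/mol.
Chair II (fluoro equatorial, tert-butyl equatorial, phenyl axial): E = 2.82 kcal/mol.
Chair II is the more stable (lower-energy) conformer, and in that chair the fluoro group is equatorial.

equatorial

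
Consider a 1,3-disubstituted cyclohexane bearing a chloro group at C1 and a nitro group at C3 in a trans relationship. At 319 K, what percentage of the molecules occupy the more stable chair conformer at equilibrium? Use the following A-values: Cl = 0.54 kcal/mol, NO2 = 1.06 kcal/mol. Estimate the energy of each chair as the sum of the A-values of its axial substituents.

C1 and C3 have the same parity, so for the trans isomer the two substituents are one axial and one equatorial in each chair.
Chair I (chloro axial, nitro equatorial): E = 0.54 kcal/mol; chair II (chloro equatorial, nitro axial): E = 1.06 kcal/mol.
ΔG = 0.52 kcal/mol between the two chairs.
K = exp(ΔG/RT) with R = 1.987×10⁻³ kcal mol⁻¹ K⁻¹ and T = 319 K gives K ≈ 2.27.
Fraction in the lower-energy chair = K/(K+1) = 69.4%.

69.4%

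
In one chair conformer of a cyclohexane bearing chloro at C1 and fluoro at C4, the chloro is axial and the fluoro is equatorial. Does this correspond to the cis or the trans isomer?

cis

C1 and C4 have opposite parity, so their axial bonds point in opposite directions.
With opposite-parity carbons, two substituents on the same face are one axial and one equatorial; opposite faces give both axial or both equatorial.
Here the groups are axial/equatorial → same face → cis.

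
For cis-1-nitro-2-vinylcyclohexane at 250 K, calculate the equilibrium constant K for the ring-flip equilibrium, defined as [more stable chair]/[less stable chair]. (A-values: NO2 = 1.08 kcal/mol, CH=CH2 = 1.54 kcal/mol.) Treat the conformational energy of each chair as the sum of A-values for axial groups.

K ≈ 2.52

C1 and C2 have opposite parity, so for the cis isomer the two substituents are one axial and one equatorial in each chair.
Chair I (nitro axial, vinyl equatorial): E = 1.08 kcal/mol; chair II (nitro equatorial, vinyl axial): E = 1.54 kcal/mol.
ΔG = 0.46 kcal/mol between the two chairs.
K = exp(ΔG/RT) with R = 1.987×10⁻³ kcal mol⁻¹ K⁻¹ and T = 250 K gives K ≈ 2.52.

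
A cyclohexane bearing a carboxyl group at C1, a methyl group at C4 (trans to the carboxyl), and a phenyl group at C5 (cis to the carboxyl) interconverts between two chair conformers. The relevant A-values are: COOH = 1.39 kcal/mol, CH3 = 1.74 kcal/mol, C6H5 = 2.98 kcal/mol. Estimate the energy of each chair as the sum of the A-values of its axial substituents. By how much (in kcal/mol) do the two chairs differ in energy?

6.11 kcal/mol

Chair I (carboxyl axial, methyl axial, phenyl axial): E = 6.11 kcal/mol.
Chair II (carboxyl equatorial, methyl equatorial, phenyl equatorial): E = 0.00 kcal/mol.
ΔE = 6.11 − 0.00 = 6.11 kcal/mol; chair II is more stable.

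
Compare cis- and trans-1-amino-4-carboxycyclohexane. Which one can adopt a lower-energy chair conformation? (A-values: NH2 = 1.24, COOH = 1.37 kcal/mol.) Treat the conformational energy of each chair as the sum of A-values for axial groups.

trans

At 1,4 positions (parity opposite): cis → (a,e or e,a); trans → (e,e or a,a).
Best chair for cis: E = 1.24 kcal/mol; best chair for trans: E = 0.00 kcal/mol.
The trans isomer is lower by 1.24 kcal/mol.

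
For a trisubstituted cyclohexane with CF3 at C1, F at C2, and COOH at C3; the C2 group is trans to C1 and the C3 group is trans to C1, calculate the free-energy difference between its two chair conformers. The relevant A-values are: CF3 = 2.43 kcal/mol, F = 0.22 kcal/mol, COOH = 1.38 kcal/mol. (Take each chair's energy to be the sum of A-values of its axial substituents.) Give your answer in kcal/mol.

1.27 kcal/mol

Chair I (trifluoromethyl axial, fluoro axial, carboxyl equatorial): E = 2.65 kcal/mol.
Chair II (trifluoromethyl equatorial, fluoro equatorial, carboxyl axial): E = 1.38 kcal/mol.
ΔE = 2.65 − 1.38 = 1.27 kcal/mol; chair II is more stable.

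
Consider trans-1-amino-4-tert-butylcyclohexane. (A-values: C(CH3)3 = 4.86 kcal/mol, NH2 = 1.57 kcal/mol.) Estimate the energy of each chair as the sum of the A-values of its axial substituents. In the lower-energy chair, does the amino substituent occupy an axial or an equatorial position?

C1 and C4 have opposite parity, so for the trans isomer the two substituents are e,e in one chair and a,a in the other.
Chair I (tert-butyl axial, amino axial): E = 6.43 kcal/mol.
Chair II (tert-butyl equatorial, amino equatorial): E = 0.00 kcal/mol.
Chair II is the more stable (lower-energy) conformer, and in that chair the amino group is equatorial.

equatorial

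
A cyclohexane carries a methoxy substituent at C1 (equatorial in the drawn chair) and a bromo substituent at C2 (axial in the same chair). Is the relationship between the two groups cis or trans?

cis

C1 and C2 have opposite parity, so their axial bonds point in opposite directions.
With opposite-parity carbons, two substituents on the same face are one axial and one equatorial; opposite faces give both axial or both equatorial.
Here the groups are equatorial/axial → same face → cis.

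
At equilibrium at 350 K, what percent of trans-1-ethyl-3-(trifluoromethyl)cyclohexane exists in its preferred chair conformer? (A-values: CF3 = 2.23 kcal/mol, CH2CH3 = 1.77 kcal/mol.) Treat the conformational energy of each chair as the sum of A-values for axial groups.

66.0%

C1 and C3 have the same parity, so for the trans isomer the two substituents are one axial and one equatorial in each chair.
Chair I (trifluoromethyl axial, ethyl equatorial): E = 2.23 kcal/mol; chair II (trifluoromethyl equatorial, ethyl axial): E = 1.77 kcal/mol.
ΔG = 0.46 kcal/mol between the two chairs.
K = exp(ΔG/RT) with R = 1.987×10⁻³ kcal mol⁻¹ K⁻¹ and T = 350 K gives K ≈ 1.94.
Fraction in the lower-energy chair = K/(K+1) = 66.0%.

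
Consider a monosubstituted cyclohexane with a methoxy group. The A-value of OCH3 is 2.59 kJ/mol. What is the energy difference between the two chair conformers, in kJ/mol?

2.59 kJ/mol

A monosubstituted cyclohexane has one chair with the methoxy group axial (E = A = 2.59 kJ/mol) and one with it equatorial (E = 0).
ΔE = 2.59 − 0 = 2.59 kJ/mol.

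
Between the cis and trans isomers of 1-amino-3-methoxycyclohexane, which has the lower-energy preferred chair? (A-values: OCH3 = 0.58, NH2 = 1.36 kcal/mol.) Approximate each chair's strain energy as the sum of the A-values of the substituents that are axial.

At 1,3 positions (parity same): cis → (e,e or a,a); trans → (a,e or e,a).
Best chair for cis: E = 0.00 kcal/mol; best chair for trans: E = 0.58 kcal/mol.
The cis isomer is lower by 0.58 kcal/mol.

cis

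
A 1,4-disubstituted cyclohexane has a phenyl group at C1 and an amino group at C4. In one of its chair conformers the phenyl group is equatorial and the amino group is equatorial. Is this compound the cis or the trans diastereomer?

trans

C1 and C4 have opposite parity, so their axial bonds point in opposite directions.
With opposite-parity carbons, two substituents on the same face are one axial and one equatorial; opposite faces give both axial or both equatorial.
Here the groups are equatorial/equatorial → opposite face → trans.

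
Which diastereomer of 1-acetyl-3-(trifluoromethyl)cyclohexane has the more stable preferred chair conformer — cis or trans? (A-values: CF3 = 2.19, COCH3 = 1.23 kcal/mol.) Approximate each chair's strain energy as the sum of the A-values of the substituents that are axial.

At 1,3 positions (parity same): cis → (e,e or a,a); trans → (a,e or e,a).
Best chair for cis: E = 0.00 kcal/mol; best chair for trans: E = 1.23 kcal/mol.
The cis isomer is lower by 1.23 kcal/mol.

cis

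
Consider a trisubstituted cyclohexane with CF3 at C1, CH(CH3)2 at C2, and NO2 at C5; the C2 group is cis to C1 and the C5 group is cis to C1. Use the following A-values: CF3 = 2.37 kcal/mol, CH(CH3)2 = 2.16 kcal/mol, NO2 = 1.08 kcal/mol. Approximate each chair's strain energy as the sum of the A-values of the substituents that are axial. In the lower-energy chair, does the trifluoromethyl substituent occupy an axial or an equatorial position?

Chair I (trifluoromethyl axial, isopropyl equatorial, nitro axial): E = 3.45 kcal/mol.
Chair II (trifluoromethyl equatorial, isopropyl axial, nitro equatorial): E = 2.16 kcal/mol.
Chair II is the more stable (lower-energy) conformer, and in that chair the trifluoromethyl group is equatorial.

equatorial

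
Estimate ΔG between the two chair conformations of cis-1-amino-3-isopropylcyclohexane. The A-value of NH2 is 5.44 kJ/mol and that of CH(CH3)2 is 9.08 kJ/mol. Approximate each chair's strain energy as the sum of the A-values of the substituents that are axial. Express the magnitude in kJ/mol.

C1 and C3 have the same parity, so for the cis isomer the two substituents are e,e in one chair and a,a in the other.
Chair I (amino axial, isopropyl axial): E = 14.52 kJ/mol.
Chair II (amino equatorial, isopropyl equatorial): E = 0.00 kJ/mol.
ΔE = 14.52 − 0.00 = 14.52 kJ/mol; chair II is more stable.

14.52 kJ/mol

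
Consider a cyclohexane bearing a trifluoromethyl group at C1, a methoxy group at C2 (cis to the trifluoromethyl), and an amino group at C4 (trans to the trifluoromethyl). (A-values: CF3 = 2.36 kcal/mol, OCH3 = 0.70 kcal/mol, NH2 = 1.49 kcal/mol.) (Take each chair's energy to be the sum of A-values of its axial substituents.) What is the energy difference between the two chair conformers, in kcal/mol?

Chair I (trifluoromethyl axial, methoxy equatorial, amino axial): E = 3.85 kcal/mol.
Chair II (trifluoromethyl equatorial, methoxy axial, amino equatorial): E = 0.70 kcal/mol.
ΔE = 3.85 − 0.70 = 3.15 kcal/mol; chair II is more stable.

3.15 kcal/mol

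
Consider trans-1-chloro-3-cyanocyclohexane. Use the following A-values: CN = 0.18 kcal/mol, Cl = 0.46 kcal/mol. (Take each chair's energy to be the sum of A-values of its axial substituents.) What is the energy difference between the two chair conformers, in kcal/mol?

0.28 kcal/mol

C1 and C3 have the same parity, so for the trans isomer the two substituents are one axial and one equatorial in each chair.
Chair I (cyano axial, chloro equatorial): E = 0.18 kcal/mol.
Chair II (cyano equatorial, chloro axial): E = 0.46 kcal/mol.
ΔE = 0.46 − 0.18 = 0.28 kcal/mol; chair I is more stable.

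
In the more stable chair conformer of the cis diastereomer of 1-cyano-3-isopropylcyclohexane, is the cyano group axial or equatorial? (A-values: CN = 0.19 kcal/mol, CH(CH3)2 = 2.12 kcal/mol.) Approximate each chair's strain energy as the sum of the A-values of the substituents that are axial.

equatorial

C1 and C3 have the same parity, so for the cis isomer the two substituents are e,e in one chair and a,a in the other.
Chair I (cyano axial, isopropyl axial): E = 2.31 kcal/mol.
Chair II (cyano equatorial, isopropyl equatorial): E = 0.00 kcal/mol.
Chair II is the more stable (lower-energy) conformer, and in that chair the cyano group is equatorial.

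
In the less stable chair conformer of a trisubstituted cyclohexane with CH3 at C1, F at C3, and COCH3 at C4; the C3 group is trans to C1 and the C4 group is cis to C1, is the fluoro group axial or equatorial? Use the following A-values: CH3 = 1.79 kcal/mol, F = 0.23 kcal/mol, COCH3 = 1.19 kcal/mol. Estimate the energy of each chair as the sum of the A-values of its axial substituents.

Chair I (methyl axial, fluoro equatorial, acetyl equatorial): E = 1.79 kcal/mol.
Chair II (methyl equatorial, fluoro axial, acetyl axial): E = 1.42 kcal/mol.
Chair I is the less stable (higher-energy) conformer, and in that chair the fluoro group is equatorial.

equatorial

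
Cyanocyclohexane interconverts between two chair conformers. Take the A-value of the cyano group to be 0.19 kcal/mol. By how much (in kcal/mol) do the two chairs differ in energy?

0.19 kcal/mol

A monosubstituted cyclohexane has one chair with the cyano group axial (E = A = 0.19 kcal/mol) and one with it equatorial (E = 0).
ΔE = 0.19 − 0 = 0.19 kcal/mol.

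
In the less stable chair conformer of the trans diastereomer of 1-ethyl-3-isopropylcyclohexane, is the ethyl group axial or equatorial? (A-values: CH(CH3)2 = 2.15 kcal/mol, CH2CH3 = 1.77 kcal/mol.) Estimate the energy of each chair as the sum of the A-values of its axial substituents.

C1 and C3 have the same parity, so for the trans isomer the two substituents are one axial and one equatorial in each chair.
Chair I (isopropyl axial, ethyl equatorial): E = 2.15 kcal/mol.
Chair II (isopropyl equatorial, ethyl axial): E = 1.77 kcal/mol.
Chair I is the less stable (higher-energy) conformer, and in that chair the ethyl group is equatorial.

equatorial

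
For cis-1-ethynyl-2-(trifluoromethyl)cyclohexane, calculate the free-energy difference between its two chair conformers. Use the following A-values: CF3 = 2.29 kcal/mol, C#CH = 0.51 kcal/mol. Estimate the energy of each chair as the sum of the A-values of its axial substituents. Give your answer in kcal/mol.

1.78 kcal/mol

C1 and C2 have opposite parity, so for the cis isomer the two substituents are one axial and one equatorial in each chair.
Chair I (trifluoromethyl axial, ethynyl equatorial): E = 2.29 kcal/mol.
Chair II (trifluoromethyl equatorial, ethynyl axial): E = 0.51 kcal/mol.
ΔE = 2.29 − 0.51 = 1.78 kcal/mol; chair II is more stable.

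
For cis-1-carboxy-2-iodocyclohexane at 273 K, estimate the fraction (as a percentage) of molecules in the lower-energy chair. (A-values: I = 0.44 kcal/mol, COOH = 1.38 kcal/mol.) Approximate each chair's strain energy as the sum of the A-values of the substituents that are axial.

85.0%

C1 and C2 have opposite parity, so for the cis isomer the two substituents are one axial and one equatorial in each chair.
Chair I (iodo axial, carboxyl equatorial): E = 0.44 kcal/mol; chair II (iodo equatorial, carboxyl axial): E = 1.38 kcal/mol.
ΔG = 0.94 kcal/mol between the two chairs.
K = exp(ΔG/RT) with R = 1.987×10⁻³ kcal mol⁻¹ K⁻¹ and T = 273 K gives K ≈ 5.66.
Fraction in the lower-energy chair = K/(K+1) = 85.0%.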